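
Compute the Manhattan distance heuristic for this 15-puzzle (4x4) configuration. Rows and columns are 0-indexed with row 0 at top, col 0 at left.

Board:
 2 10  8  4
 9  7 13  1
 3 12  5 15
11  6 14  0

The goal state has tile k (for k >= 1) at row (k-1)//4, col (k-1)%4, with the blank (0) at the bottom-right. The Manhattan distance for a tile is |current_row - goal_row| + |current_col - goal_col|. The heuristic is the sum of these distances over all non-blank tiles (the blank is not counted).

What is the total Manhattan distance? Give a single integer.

Answer: 32

Derivation:
Tile 2: at (0,0), goal (0,1), distance |0-0|+|0-1| = 1
Tile 10: at (0,1), goal (2,1), distance |0-2|+|1-1| = 2
Tile 8: at (0,2), goal (1,3), distance |0-1|+|2-3| = 2
Tile 4: at (0,3), goal (0,3), distance |0-0|+|3-3| = 0
Tile 9: at (1,0), goal (2,0), distance |1-2|+|0-0| = 1
Tile 7: at (1,1), goal (1,2), distance |1-1|+|1-2| = 1
Tile 13: at (1,2), goal (3,0), distance |1-3|+|2-0| = 4
Tile 1: at (1,3), goal (0,0), distance |1-0|+|3-0| = 4
Tile 3: at (2,0), goal (0,2), distance |2-0|+|0-2| = 4
Tile 12: at (2,1), goal (2,3), distance |2-2|+|1-3| = 2
Tile 5: at (2,2), goal (1,0), distance |2-1|+|2-0| = 3
Tile 15: at (2,3), goal (3,2), distance |2-3|+|3-2| = 2
Tile 11: at (3,0), goal (2,2), distance |3-2|+|0-2| = 3
Tile 6: at (3,1), goal (1,1), distance |3-1|+|1-1| = 2
Tile 14: at (3,2), goal (3,1), distance |3-3|+|2-1| = 1
Sum: 1 + 2 + 2 + 0 + 1 + 1 + 4 + 4 + 4 + 2 + 3 + 2 + 3 + 2 + 1 = 32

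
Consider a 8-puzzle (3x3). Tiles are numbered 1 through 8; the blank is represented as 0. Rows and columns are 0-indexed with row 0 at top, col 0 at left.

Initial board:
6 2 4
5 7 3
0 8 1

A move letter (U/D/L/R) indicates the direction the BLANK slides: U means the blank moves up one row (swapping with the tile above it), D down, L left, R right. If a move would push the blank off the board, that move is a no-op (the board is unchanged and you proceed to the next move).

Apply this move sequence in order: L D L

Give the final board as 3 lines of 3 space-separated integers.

After move 1 (L):
6 2 4
5 7 3
0 8 1

After move 2 (D):
6 2 4
5 7 3
0 8 1

After move 3 (L):
6 2 4
5 7 3
0 8 1

Answer: 6 2 4
5 7 3
0 8 1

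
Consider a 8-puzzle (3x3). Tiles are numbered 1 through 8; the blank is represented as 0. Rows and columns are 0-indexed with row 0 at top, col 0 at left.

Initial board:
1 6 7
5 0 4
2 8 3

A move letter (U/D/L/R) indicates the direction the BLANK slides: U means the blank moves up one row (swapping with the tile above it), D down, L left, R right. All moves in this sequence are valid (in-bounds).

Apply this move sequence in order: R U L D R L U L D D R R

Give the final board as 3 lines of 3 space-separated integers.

Answer: 5 1 6
2 4 7
8 3 0

Derivation:
After move 1 (R):
1 6 7
5 4 0
2 8 3

After move 2 (U):
1 6 0
5 4 7
2 8 3

After move 3 (L):
1 0 6
5 4 7
2 8 3

After move 4 (D):
1 4 6
5 0 7
2 8 3

After move 5 (R):
1 4 6
5 7 0
2 8 3

After move 6 (L):
1 4 6
5 0 7
2 8 3

After move 7 (U):
1 0 6
5 4 7
2 8 3

After move 8 (L):
0 1 6
5 4 7
2 8 3

After move 9 (D):
5 1 6
0 4 7
2 8 3

After move 10 (D):
5 1 6
2 4 7
0 8 3

After move 11 (R):
5 1 6
2 4 7
8 0 3

After move 12 (R):
5 1 6
2 4 7
8 3 0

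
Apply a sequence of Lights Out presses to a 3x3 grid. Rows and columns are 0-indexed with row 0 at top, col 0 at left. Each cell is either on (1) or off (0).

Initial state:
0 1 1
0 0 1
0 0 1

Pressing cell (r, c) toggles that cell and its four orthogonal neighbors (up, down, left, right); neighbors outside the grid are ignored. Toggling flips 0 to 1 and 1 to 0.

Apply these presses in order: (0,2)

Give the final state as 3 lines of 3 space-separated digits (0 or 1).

Answer: 0 0 0
0 0 0
0 0 1

Derivation:
After press 1 at (0,2):
0 0 0
0 0 0
0 0 1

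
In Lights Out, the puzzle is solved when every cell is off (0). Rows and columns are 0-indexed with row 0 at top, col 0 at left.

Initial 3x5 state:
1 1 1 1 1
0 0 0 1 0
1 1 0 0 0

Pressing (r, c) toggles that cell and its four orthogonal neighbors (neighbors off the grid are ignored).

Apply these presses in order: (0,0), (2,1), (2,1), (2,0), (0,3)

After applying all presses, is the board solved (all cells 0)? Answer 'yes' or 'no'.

Answer: yes

Derivation:
After press 1 at (0,0):
0 0 1 1 1
1 0 0 1 0
1 1 0 0 0

After press 2 at (2,1):
0 0 1 1 1
1 1 0 1 0
0 0 1 0 0

After press 3 at (2,1):
0 0 1 1 1
1 0 0 1 0
1 1 0 0 0

After press 4 at (2,0):
0 0 1 1 1
0 0 0 1 0
0 0 0 0 0

After press 5 at (0,3):
0 0 0 0 0
0 0 0 0 0
0 0 0 0 0

Lights still on: 0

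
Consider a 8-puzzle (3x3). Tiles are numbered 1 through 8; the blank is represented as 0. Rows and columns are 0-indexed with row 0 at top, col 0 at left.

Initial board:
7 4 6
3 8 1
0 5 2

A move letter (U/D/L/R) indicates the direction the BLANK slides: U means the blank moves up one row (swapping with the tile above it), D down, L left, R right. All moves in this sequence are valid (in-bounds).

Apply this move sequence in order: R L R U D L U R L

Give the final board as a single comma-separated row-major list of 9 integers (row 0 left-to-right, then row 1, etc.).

Answer: 7, 4, 6, 0, 8, 1, 3, 5, 2

Derivation:
After move 1 (R):
7 4 6
3 8 1
5 0 2

After move 2 (L):
7 4 6
3 8 1
0 5 2

After move 3 (R):
7 4 6
3 8 1
5 0 2

After move 4 (U):
7 4 6
3 0 1
5 8 2

After move 5 (D):
7 4 6
3 8 1
5 0 2

After move 6 (L):
7 4 6
3 8 1
0 5 2

After move 7 (U):
7 4 6
0 8 1
3 5 2

After move 8 (R):
7 4 6
8 0 1
3 5 2

After move 9 (L):
7 4 6
0 8 1
3 5 2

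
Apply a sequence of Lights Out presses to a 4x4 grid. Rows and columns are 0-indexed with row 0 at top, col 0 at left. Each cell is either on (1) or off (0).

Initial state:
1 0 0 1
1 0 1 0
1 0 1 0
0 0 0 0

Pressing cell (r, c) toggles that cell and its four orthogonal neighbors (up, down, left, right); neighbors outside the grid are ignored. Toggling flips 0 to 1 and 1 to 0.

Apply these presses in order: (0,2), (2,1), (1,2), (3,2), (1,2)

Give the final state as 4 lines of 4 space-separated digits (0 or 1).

Answer: 1 1 1 0
1 1 0 0
0 1 1 0
0 0 1 1

Derivation:
After press 1 at (0,2):
1 1 1 0
1 0 0 0
1 0 1 0
0 0 0 0

After press 2 at (2,1):
1 1 1 0
1 1 0 0
0 1 0 0
0 1 0 0

After press 3 at (1,2):
1 1 0 0
1 0 1 1
0 1 1 0
0 1 0 0

After press 4 at (3,2):
1 1 0 0
1 0 1 1
0 1 0 0
0 0 1 1

After press 5 at (1,2):
1 1 1 0
1 1 0 0
0 1 1 0
0 0 1 1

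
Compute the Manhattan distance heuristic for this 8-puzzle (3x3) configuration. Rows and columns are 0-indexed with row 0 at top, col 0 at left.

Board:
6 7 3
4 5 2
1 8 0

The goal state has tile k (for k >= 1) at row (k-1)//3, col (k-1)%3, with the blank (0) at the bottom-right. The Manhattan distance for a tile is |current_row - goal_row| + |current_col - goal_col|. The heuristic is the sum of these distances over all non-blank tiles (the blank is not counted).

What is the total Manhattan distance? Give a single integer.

Answer: 10

Derivation:
Tile 6: at (0,0), goal (1,2), distance |0-1|+|0-2| = 3
Tile 7: at (0,1), goal (2,0), distance |0-2|+|1-0| = 3
Tile 3: at (0,2), goal (0,2), distance |0-0|+|2-2| = 0
Tile 4: at (1,0), goal (1,0), distance |1-1|+|0-0| = 0
Tile 5: at (1,1), goal (1,1), distance |1-1|+|1-1| = 0
Tile 2: at (1,2), goal (0,1), distance |1-0|+|2-1| = 2
Tile 1: at (2,0), goal (0,0), distance |2-0|+|0-0| = 2
Tile 8: at (2,1), goal (2,1), distance |2-2|+|1-1| = 0
Sum: 3 + 3 + 0 + 0 + 0 + 2 + 2 + 0 = 10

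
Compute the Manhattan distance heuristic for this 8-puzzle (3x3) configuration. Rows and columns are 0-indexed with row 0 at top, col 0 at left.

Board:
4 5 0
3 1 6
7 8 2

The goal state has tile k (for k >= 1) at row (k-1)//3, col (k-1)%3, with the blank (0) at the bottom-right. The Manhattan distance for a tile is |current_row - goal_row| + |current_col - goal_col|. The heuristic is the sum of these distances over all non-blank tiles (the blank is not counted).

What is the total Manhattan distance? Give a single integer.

Tile 4: at (0,0), goal (1,0), distance |0-1|+|0-0| = 1
Tile 5: at (0,1), goal (1,1), distance |0-1|+|1-1| = 1
Tile 3: at (1,0), goal (0,2), distance |1-0|+|0-2| = 3
Tile 1: at (1,1), goal (0,0), distance |1-0|+|1-0| = 2
Tile 6: at (1,2), goal (1,2), distance |1-1|+|2-2| = 0
Tile 7: at (2,0), goal (2,0), distance |2-2|+|0-0| = 0
Tile 8: at (2,1), goal (2,1), distance |2-2|+|1-1| = 0
Tile 2: at (2,2), goal (0,1), distance |2-0|+|2-1| = 3
Sum: 1 + 1 + 3 + 2 + 0 + 0 + 0 + 3 = 10

Answer: 10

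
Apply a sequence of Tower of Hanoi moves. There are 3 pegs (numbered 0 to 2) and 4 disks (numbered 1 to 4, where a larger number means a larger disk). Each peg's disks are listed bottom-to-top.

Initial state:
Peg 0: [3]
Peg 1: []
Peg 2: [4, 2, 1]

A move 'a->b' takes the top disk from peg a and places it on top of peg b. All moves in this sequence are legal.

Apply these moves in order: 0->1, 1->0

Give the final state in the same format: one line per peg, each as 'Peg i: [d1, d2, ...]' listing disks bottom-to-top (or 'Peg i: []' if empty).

Answer: Peg 0: [3]
Peg 1: []
Peg 2: [4, 2, 1]

Derivation:
After move 1 (0->1):
Peg 0: []
Peg 1: [3]
Peg 2: [4, 2, 1]

After move 2 (1->0):
Peg 0: [3]
Peg 1: []
Peg 2: [4, 2, 1]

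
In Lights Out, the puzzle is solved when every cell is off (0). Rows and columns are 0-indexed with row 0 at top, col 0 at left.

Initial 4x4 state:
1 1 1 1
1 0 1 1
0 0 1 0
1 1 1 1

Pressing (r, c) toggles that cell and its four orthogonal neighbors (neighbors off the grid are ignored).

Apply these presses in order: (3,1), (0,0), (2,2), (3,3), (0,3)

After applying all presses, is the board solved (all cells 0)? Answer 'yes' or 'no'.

After press 1 at (3,1):
1 1 1 1
1 0 1 1
0 1 1 0
0 0 0 1

After press 2 at (0,0):
0 0 1 1
0 0 1 1
0 1 1 0
0 0 0 1

After press 3 at (2,2):
0 0 1 1
0 0 0 1
0 0 0 1
0 0 1 1

After press 4 at (3,3):
0 0 1 1
0 0 0 1
0 0 0 0
0 0 0 0

After press 5 at (0,3):
0 0 0 0
0 0 0 0
0 0 0 0
0 0 0 0

Lights still on: 0

Answer: yes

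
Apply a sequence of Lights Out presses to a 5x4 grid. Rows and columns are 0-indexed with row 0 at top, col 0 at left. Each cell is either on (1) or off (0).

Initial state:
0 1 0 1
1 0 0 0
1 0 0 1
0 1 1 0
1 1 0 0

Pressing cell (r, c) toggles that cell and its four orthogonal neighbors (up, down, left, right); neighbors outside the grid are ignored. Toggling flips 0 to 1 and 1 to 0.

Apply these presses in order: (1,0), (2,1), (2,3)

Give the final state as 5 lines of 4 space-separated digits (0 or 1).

After press 1 at (1,0):
1 1 0 1
0 1 0 0
0 0 0 1
0 1 1 0
1 1 0 0

After press 2 at (2,1):
1 1 0 1
0 0 0 0
1 1 1 1
0 0 1 0
1 1 0 0

After press 3 at (2,3):
1 1 0 1
0 0 0 1
1 1 0 0
0 0 1 1
1 1 0 0

Answer: 1 1 0 1
0 0 0 1
1 1 0 0
0 0 1 1
1 1 0 0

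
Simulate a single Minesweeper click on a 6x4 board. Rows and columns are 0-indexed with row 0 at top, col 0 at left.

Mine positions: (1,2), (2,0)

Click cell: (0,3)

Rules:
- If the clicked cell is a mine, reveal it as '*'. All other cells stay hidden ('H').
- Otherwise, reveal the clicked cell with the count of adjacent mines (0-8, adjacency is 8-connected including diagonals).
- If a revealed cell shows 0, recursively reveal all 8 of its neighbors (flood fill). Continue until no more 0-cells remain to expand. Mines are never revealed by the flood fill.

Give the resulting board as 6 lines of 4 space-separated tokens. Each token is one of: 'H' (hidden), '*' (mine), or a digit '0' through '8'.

H H H 1
H H H H
H H H H
H H H H
H H H H
H H H H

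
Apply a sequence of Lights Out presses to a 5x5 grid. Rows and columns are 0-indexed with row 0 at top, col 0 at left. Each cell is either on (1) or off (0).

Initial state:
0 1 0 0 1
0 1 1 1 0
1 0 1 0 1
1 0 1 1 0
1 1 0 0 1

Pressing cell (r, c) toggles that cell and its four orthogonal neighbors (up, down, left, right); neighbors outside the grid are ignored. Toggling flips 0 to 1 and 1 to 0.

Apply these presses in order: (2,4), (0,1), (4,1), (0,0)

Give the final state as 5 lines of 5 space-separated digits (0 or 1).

Answer: 0 1 1 0 1
1 0 1 1 1
1 0 1 1 0
1 1 1 1 1
0 0 1 0 1

Derivation:
After press 1 at (2,4):
0 1 0 0 1
0 1 1 1 1
1 0 1 1 0
1 0 1 1 1
1 1 0 0 1

After press 2 at (0,1):
1 0 1 0 1
0 0 1 1 1
1 0 1 1 0
1 0 1 1 1
1 1 0 0 1

After press 3 at (4,1):
1 0 1 0 1
0 0 1 1 1
1 0 1 1 0
1 1 1 1 1
0 0 1 0 1

After press 4 at (0,0):
0 1 1 0 1
1 0 1 1 1
1 0 1 1 0
1 1 1 1 1
0 0 1 0 1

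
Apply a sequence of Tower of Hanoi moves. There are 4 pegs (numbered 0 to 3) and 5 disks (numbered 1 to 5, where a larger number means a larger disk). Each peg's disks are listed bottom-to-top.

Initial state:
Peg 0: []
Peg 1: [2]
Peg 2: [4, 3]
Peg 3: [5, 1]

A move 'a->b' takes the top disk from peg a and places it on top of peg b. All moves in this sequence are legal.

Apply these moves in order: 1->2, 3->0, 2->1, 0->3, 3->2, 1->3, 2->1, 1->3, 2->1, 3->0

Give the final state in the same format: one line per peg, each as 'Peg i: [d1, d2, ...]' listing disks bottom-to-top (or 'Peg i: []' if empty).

Answer: Peg 0: [1]
Peg 1: [3]
Peg 2: [4]
Peg 3: [5, 2]

Derivation:
After move 1 (1->2):
Peg 0: []
Peg 1: []
Peg 2: [4, 3, 2]
Peg 3: [5, 1]

After move 2 (3->0):
Peg 0: [1]
Peg 1: []
Peg 2: [4, 3, 2]
Peg 3: [5]

After move 3 (2->1):
Peg 0: [1]
Peg 1: [2]
Peg 2: [4, 3]
Peg 3: [5]

After move 4 (0->3):
Peg 0: []
Peg 1: [2]
Peg 2: [4, 3]
Peg 3: [5, 1]

After move 5 (3->2):
Peg 0: []
Peg 1: [2]
Peg 2: [4, 3, 1]
Peg 3: [5]

After move 6 (1->3):
Peg 0: []
Peg 1: []
Peg 2: [4, 3, 1]
Peg 3: [5, 2]

After move 7 (2->1):
Peg 0: []
Peg 1: [1]
Peg 2: [4, 3]
Peg 3: [5, 2]

After move 8 (1->3):
Peg 0: []
Peg 1: []
Peg 2: [4, 3]
Peg 3: [5, 2, 1]

After move 9 (2->1):
Peg 0: []
Peg 1: [3]
Peg 2: [4]
Peg 3: [5, 2, 1]

After move 10 (3->0):
Peg 0: [1]
Peg 1: [3]
Peg 2: [4]
Peg 3: [5, 2]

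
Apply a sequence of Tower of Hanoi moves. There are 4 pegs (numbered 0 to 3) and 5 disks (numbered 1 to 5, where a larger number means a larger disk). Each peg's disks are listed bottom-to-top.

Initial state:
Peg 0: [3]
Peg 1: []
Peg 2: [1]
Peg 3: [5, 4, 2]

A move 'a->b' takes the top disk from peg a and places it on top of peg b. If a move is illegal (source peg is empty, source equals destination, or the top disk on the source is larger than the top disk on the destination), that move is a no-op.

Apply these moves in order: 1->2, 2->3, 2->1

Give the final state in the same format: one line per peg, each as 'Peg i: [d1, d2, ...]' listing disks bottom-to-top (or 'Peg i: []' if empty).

After move 1 (1->2):
Peg 0: [3]
Peg 1: []
Peg 2: [1]
Peg 3: [5, 4, 2]

After move 2 (2->3):
Peg 0: [3]
Peg 1: []
Peg 2: []
Peg 3: [5, 4, 2, 1]

After move 3 (2->1):
Peg 0: [3]
Peg 1: []
Peg 2: []
Peg 3: [5, 4, 2, 1]

Answer: Peg 0: [3]
Peg 1: []
Peg 2: []
Peg 3: [5, 4, 2, 1]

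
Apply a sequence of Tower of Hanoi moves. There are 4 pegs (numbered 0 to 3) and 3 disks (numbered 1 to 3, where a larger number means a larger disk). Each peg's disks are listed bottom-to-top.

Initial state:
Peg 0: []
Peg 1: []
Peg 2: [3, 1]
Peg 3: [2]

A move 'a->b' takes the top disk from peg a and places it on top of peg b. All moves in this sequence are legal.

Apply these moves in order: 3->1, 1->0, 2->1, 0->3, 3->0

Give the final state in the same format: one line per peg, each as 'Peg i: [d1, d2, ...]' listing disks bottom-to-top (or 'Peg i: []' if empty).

After move 1 (3->1):
Peg 0: []
Peg 1: [2]
Peg 2: [3, 1]
Peg 3: []

After move 2 (1->0):
Peg 0: [2]
Peg 1: []
Peg 2: [3, 1]
Peg 3: []

After move 3 (2->1):
Peg 0: [2]
Peg 1: [1]
Peg 2: [3]
Peg 3: []

After move 4 (0->3):
Peg 0: []
Peg 1: [1]
Peg 2: [3]
Peg 3: [2]

After move 5 (3->0):
Peg 0: [2]
Peg 1: [1]
Peg 2: [3]
Peg 3: []

Answer: Peg 0: [2]
Peg 1: [1]
Peg 2: [3]
Peg 3: []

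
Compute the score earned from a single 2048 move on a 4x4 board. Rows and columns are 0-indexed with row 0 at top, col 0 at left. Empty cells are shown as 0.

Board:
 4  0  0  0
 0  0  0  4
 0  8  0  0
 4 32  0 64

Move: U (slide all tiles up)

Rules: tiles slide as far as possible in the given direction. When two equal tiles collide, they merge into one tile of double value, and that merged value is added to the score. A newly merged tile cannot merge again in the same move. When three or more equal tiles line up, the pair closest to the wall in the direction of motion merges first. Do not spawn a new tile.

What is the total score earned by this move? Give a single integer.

Answer: 8

Derivation:
Slide up:
col 0: [4, 0, 0, 4] -> [8, 0, 0, 0]  score +8 (running 8)
col 1: [0, 0, 8, 32] -> [8, 32, 0, 0]  score +0 (running 8)
col 2: [0, 0, 0, 0] -> [0, 0, 0, 0]  score +0 (running 8)
col 3: [0, 4, 0, 64] -> [4, 64, 0, 0]  score +0 (running 8)
Board after move:
 8  8  0  4
 0 32  0 64
 0  0  0  0
 0  0  0  0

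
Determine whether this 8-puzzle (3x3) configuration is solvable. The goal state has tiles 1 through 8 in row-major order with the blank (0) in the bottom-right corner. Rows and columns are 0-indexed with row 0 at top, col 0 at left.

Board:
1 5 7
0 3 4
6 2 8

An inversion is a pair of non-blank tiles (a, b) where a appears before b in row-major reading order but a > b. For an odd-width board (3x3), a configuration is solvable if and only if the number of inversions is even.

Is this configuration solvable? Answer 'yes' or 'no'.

Inversions (pairs i<j in row-major order where tile[i] > tile[j] > 0): 10
10 is even, so the puzzle is solvable.

Answer: yes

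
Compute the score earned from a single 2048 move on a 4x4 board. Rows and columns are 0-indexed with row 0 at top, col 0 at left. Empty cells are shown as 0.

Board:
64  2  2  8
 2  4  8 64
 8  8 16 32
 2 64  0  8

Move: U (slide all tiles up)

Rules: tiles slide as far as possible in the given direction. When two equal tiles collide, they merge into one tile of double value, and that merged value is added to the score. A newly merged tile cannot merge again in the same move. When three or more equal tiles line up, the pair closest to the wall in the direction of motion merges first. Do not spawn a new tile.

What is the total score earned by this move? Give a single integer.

Slide up:
col 0: [64, 2, 8, 2] -> [64, 2, 8, 2]  score +0 (running 0)
col 1: [2, 4, 8, 64] -> [2, 4, 8, 64]  score +0 (running 0)
col 2: [2, 8, 16, 0] -> [2, 8, 16, 0]  score +0 (running 0)
col 3: [8, 64, 32, 8] -> [8, 64, 32, 8]  score +0 (running 0)
Board after move:
64  2  2  8
 2  4  8 64
 8  8 16 32
 2 64  0  8

Answer: 0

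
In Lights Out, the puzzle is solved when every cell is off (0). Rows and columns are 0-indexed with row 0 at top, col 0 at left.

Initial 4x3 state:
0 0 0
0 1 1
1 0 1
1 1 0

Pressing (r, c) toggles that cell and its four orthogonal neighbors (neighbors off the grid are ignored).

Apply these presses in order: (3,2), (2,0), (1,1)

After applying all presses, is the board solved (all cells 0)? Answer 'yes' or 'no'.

Answer: no

Derivation:
After press 1 at (3,2):
0 0 0
0 1 1
1 0 0
1 0 1

After press 2 at (2,0):
0 0 0
1 1 1
0 1 0
0 0 1

After press 3 at (1,1):
0 1 0
0 0 0
0 0 0
0 0 1

Lights still on: 2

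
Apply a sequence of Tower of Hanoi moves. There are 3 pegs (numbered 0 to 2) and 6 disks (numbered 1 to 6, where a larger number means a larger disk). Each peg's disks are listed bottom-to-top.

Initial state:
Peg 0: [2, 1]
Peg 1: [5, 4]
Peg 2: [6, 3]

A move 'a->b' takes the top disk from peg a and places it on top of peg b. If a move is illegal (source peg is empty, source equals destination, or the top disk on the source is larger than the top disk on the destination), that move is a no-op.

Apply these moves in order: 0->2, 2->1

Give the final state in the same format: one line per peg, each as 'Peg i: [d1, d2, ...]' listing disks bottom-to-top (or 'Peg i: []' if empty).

Answer: Peg 0: [2]
Peg 1: [5, 4, 1]
Peg 2: [6, 3]

Derivation:
After move 1 (0->2):
Peg 0: [2]
Peg 1: [5, 4]
Peg 2: [6, 3, 1]

After move 2 (2->1):
Peg 0: [2]
Peg 1: [5, 4, 1]
Peg 2: [6, 3]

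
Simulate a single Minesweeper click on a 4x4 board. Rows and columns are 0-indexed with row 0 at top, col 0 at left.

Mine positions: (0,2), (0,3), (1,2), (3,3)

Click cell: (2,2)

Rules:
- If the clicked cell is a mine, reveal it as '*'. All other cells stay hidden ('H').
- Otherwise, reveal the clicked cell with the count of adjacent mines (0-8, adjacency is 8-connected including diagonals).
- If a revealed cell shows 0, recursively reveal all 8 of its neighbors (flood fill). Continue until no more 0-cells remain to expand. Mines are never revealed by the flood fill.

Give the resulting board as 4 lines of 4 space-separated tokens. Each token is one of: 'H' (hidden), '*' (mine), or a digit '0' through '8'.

H H H H
H H H H
H H 2 H
H H H H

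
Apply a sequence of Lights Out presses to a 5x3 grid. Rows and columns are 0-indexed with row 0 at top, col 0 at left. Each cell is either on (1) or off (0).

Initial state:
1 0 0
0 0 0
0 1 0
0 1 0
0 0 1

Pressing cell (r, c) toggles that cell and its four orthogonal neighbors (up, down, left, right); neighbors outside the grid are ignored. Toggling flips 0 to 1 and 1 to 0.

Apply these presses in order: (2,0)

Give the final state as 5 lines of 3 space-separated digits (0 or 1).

Answer: 1 0 0
1 0 0
1 0 0
1 1 0
0 0 1

Derivation:
After press 1 at (2,0):
1 0 0
1 0 0
1 0 0
1 1 0
0 0 1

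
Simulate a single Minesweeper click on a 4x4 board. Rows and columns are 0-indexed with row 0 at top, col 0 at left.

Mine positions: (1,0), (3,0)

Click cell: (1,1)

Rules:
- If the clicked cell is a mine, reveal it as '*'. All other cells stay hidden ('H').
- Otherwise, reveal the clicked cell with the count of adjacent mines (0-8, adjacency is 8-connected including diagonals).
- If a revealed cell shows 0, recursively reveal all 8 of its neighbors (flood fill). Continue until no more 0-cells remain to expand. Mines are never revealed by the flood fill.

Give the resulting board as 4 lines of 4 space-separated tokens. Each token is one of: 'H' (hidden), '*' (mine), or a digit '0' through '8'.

H H H H
H 1 H H
H H H H
H H H H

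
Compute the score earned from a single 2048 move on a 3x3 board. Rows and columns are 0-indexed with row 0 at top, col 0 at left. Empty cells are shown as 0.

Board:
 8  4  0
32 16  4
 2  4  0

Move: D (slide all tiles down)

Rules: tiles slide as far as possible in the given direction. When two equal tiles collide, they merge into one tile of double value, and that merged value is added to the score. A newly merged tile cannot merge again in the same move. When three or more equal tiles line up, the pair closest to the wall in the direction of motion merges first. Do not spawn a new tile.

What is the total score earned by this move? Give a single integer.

Slide down:
col 0: [8, 32, 2] -> [8, 32, 2]  score +0 (running 0)
col 1: [4, 16, 4] -> [4, 16, 4]  score +0 (running 0)
col 2: [0, 4, 0] -> [0, 0, 4]  score +0 (running 0)
Board after move:
 8  4  0
32 16  0
 2  4  4

Answer: 0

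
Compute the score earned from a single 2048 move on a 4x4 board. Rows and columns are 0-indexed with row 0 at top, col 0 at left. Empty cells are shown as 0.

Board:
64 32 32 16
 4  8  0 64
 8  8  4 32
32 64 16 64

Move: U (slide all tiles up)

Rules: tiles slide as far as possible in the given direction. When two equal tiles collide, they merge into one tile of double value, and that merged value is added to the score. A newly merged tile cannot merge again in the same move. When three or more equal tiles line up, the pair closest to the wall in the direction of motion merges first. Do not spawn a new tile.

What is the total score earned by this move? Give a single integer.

Answer: 16

Derivation:
Slide up:
col 0: [64, 4, 8, 32] -> [64, 4, 8, 32]  score +0 (running 0)
col 1: [32, 8, 8, 64] -> [32, 16, 64, 0]  score +16 (running 16)
col 2: [32, 0, 4, 16] -> [32, 4, 16, 0]  score +0 (running 16)
col 3: [16, 64, 32, 64] -> [16, 64, 32, 64]  score +0 (running 16)
Board after move:
64 32 32 16
 4 16  4 64
 8 64 16 32
32  0  0 64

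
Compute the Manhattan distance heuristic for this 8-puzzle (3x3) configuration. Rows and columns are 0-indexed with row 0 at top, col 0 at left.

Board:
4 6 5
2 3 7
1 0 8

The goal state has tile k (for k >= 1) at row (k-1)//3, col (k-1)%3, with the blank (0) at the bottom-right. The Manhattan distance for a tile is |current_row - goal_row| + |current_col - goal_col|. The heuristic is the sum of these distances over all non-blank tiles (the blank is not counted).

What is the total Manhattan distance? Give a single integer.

Tile 4: (0,0)->(1,0) = 1
Tile 6: (0,1)->(1,2) = 2
Tile 5: (0,2)->(1,1) = 2
Tile 2: (1,0)->(0,1) = 2
Tile 3: (1,1)->(0,2) = 2
Tile 7: (1,2)->(2,0) = 3
Tile 1: (2,0)->(0,0) = 2
Tile 8: (2,2)->(2,1) = 1
Sum: 1 + 2 + 2 + 2 + 2 + 3 + 2 + 1 = 15

Answer: 15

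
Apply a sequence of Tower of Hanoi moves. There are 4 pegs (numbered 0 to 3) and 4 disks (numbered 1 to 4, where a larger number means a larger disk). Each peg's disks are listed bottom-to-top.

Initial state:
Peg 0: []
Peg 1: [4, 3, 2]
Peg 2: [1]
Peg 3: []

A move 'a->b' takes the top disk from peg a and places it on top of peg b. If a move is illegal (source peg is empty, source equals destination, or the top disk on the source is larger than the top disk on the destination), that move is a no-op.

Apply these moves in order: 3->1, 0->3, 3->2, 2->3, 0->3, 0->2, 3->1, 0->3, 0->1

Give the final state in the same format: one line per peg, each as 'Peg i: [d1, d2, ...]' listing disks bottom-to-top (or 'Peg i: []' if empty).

After move 1 (3->1):
Peg 0: []
Peg 1: [4, 3, 2]
Peg 2: [1]
Peg 3: []

After move 2 (0->3):
Peg 0: []
Peg 1: [4, 3, 2]
Peg 2: [1]
Peg 3: []

After move 3 (3->2):
Peg 0: []
Peg 1: [4, 3, 2]
Peg 2: [1]
Peg 3: []

After move 4 (2->3):
Peg 0: []
Peg 1: [4, 3, 2]
Peg 2: []
Peg 3: [1]

After move 5 (0->3):
Peg 0: []
Peg 1: [4, 3, 2]
Peg 2: []
Peg 3: [1]

After move 6 (0->2):
Peg 0: []
Peg 1: [4, 3, 2]
Peg 2: []
Peg 3: [1]

After move 7 (3->1):
Peg 0: []
Peg 1: [4, 3, 2, 1]
Peg 2: []
Peg 3: []

After move 8 (0->3):
Peg 0: []
Peg 1: [4, 3, 2, 1]
Peg 2: []
Peg 3: []

After move 9 (0->1):
Peg 0: []
Peg 1: [4, 3, 2, 1]
Peg 2: []
Peg 3: []

Answer: Peg 0: []
Peg 1: [4, 3, 2, 1]
Peg 2: []
Peg 3: []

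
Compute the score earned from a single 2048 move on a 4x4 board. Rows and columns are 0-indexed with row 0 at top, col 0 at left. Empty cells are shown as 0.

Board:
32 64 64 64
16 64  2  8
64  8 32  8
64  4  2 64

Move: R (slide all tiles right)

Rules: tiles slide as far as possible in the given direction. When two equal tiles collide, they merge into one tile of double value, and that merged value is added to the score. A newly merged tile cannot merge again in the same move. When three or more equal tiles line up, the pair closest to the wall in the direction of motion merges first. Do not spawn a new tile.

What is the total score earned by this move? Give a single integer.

Answer: 128

Derivation:
Slide right:
row 0: [32, 64, 64, 64] -> [0, 32, 64, 128]  score +128 (running 128)
row 1: [16, 64, 2, 8] -> [16, 64, 2, 8]  score +0 (running 128)
row 2: [64, 8, 32, 8] -> [64, 8, 32, 8]  score +0 (running 128)
row 3: [64, 4, 2, 64] -> [64, 4, 2, 64]  score +0 (running 128)
Board after move:
  0  32  64 128
 16  64   2   8
 64   8  32   8
 64   4   2  64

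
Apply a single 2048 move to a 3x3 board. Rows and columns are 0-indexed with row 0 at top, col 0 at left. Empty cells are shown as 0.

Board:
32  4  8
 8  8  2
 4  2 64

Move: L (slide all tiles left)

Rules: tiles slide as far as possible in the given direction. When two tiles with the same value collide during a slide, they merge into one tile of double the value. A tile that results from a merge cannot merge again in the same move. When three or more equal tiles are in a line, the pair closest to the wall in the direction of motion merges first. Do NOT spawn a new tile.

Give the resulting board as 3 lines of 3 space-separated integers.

Answer: 32  4  8
16  2  0
 4  2 64

Derivation:
Slide left:
row 0: [32, 4, 8] -> [32, 4, 8]
row 1: [8, 8, 2] -> [16, 2, 0]
row 2: [4, 2, 64] -> [4, 2, 64]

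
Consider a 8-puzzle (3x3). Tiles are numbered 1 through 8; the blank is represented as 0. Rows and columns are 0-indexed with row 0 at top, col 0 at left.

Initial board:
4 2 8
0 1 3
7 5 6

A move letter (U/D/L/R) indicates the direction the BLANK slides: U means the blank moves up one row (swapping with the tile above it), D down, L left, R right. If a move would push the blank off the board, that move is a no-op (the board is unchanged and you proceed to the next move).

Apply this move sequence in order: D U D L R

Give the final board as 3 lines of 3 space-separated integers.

Answer: 4 2 8
7 1 3
5 0 6

Derivation:
After move 1 (D):
4 2 8
7 1 3
0 5 6

After move 2 (U):
4 2 8
0 1 3
7 5 6

After move 3 (D):
4 2 8
7 1 3
0 5 6

After move 4 (L):
4 2 8
7 1 3
0 5 6

After move 5 (R):
4 2 8
7 1 3
5 0 6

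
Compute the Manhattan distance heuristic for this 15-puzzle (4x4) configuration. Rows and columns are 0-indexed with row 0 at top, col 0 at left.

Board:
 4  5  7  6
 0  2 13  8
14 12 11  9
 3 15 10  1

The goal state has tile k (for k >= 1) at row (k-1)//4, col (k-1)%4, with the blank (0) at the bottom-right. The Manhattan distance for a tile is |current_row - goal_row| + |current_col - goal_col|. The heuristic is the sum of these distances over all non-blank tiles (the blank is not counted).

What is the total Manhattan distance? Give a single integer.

Answer: 35

Derivation:
Tile 4: (0,0)->(0,3) = 3
Tile 5: (0,1)->(1,0) = 2
Tile 7: (0,2)->(1,2) = 1
Tile 6: (0,3)->(1,1) = 3
Tile 2: (1,1)->(0,1) = 1
Tile 13: (1,2)->(3,0) = 4
Tile 8: (1,3)->(1,3) = 0
Tile 14: (2,0)->(3,1) = 2
Tile 12: (2,1)->(2,3) = 2
Tile 11: (2,2)->(2,2) = 0
Tile 9: (2,3)->(2,0) = 3
Tile 3: (3,0)->(0,2) = 5
Tile 15: (3,1)->(3,2) = 1
Tile 10: (3,2)->(2,1) = 2
Tile 1: (3,3)->(0,0) = 6
Sum: 3 + 2 + 1 + 3 + 1 + 4 + 0 + 2 + 2 + 0 + 3 + 5 + 1 + 2 + 6 = 35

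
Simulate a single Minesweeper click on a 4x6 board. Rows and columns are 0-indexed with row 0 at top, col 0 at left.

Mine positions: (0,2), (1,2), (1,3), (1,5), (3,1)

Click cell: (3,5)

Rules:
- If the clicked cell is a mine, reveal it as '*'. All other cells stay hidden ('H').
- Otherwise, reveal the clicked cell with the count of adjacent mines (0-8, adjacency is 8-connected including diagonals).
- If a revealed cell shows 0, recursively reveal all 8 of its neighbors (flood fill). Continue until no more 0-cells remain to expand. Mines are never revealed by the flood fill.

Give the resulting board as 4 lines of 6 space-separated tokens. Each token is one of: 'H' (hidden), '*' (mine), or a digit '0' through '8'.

H H H H H H
H H H H H H
H H 3 2 2 1
H H 1 0 0 0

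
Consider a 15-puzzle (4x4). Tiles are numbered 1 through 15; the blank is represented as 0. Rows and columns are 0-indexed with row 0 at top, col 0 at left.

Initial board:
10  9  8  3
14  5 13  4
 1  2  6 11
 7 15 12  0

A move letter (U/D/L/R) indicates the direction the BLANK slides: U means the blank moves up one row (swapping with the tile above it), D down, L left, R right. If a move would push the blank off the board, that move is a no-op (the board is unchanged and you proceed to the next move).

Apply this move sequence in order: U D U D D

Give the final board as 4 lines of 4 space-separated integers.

After move 1 (U):
10  9  8  3
14  5 13  4
 1  2  6  0
 7 15 12 11

After move 2 (D):
10  9  8  3
14  5 13  4
 1  2  6 11
 7 15 12  0

After move 3 (U):
10  9  8  3
14  5 13  4
 1  2  6  0
 7 15 12 11

After move 4 (D):
10  9  8  3
14  5 13  4
 1  2  6 11
 7 15 12  0

After move 5 (D):
10  9  8  3
14  5 13  4
 1  2  6 11
 7 15 12  0

Answer: 10  9  8  3
14  5 13  4
 1  2  6 11
 7 15 12  0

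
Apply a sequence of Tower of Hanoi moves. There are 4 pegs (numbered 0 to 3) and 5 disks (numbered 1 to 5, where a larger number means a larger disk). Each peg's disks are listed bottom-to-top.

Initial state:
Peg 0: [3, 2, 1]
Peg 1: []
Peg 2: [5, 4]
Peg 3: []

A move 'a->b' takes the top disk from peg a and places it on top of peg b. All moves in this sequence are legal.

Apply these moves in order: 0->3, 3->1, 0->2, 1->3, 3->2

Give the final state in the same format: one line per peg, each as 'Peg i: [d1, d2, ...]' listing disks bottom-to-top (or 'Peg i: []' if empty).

Answer: Peg 0: [3]
Peg 1: []
Peg 2: [5, 4, 2, 1]
Peg 3: []

Derivation:
After move 1 (0->3):
Peg 0: [3, 2]
Peg 1: []
Peg 2: [5, 4]
Peg 3: [1]

After move 2 (3->1):
Peg 0: [3, 2]
Peg 1: [1]
Peg 2: [5, 4]
Peg 3: []

After move 3 (0->2):
Peg 0: [3]
Peg 1: [1]
Peg 2: [5, 4, 2]
Peg 3: []

After move 4 (1->3):
Peg 0: [3]
Peg 1: []
Peg 2: [5, 4, 2]
Peg 3: [1]

After move 5 (3->2):
Peg 0: [3]
Peg 1: []
Peg 2: [5, 4, 2, 1]
Peg 3: []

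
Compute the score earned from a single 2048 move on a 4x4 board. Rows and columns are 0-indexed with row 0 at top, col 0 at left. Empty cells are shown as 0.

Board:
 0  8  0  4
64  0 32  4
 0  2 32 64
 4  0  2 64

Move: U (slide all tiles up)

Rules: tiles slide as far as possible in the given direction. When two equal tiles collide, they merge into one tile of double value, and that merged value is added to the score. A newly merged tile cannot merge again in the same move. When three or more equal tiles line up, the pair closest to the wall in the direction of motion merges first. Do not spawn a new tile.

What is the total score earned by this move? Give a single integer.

Slide up:
col 0: [0, 64, 0, 4] -> [64, 4, 0, 0]  score +0 (running 0)
col 1: [8, 0, 2, 0] -> [8, 2, 0, 0]  score +0 (running 0)
col 2: [0, 32, 32, 2] -> [64, 2, 0, 0]  score +64 (running 64)
col 3: [4, 4, 64, 64] -> [8, 128, 0, 0]  score +136 (running 200)
Board after move:
 64   8  64   8
  4   2   2 128
  0   0   0   0
  0   0   0   0

Answer: 200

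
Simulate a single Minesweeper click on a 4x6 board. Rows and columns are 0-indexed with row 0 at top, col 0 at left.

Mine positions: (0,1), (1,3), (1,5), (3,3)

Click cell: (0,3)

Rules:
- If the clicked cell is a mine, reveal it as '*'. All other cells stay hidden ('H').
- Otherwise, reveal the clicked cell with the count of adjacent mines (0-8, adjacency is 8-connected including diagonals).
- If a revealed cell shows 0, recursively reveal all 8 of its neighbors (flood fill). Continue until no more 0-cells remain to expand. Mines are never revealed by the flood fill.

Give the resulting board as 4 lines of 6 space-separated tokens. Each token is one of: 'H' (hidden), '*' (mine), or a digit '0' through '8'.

H H H 1 H H
H H H H H H
H H H H H H
H H H H H H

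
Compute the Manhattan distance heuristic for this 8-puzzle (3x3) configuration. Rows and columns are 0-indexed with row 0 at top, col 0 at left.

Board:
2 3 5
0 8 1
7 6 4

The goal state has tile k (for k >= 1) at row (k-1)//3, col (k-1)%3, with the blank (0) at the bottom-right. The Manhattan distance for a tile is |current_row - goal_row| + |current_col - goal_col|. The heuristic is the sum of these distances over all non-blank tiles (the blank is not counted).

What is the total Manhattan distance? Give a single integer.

Tile 2: (0,0)->(0,1) = 1
Tile 3: (0,1)->(0,2) = 1
Tile 5: (0,2)->(1,1) = 2
Tile 8: (1,1)->(2,1) = 1
Tile 1: (1,2)->(0,0) = 3
Tile 7: (2,0)->(2,0) = 0
Tile 6: (2,1)->(1,2) = 2
Tile 4: (2,2)->(1,0) = 3
Sum: 1 + 1 + 2 + 1 + 3 + 0 + 2 + 3 = 13

Answer: 13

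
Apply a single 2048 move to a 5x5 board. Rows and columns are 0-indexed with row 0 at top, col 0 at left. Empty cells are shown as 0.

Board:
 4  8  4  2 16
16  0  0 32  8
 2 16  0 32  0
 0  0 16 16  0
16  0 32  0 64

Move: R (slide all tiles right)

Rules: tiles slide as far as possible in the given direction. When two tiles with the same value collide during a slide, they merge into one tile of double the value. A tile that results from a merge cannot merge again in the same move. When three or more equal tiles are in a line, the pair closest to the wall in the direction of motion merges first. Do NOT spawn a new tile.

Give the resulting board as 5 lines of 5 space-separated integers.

Slide right:
row 0: [4, 8, 4, 2, 16] -> [4, 8, 4, 2, 16]
row 1: [16, 0, 0, 32, 8] -> [0, 0, 16, 32, 8]
row 2: [2, 16, 0, 32, 0] -> [0, 0, 2, 16, 32]
row 3: [0, 0, 16, 16, 0] -> [0, 0, 0, 0, 32]
row 4: [16, 0, 32, 0, 64] -> [0, 0, 16, 32, 64]

Answer:  4  8  4  2 16
 0  0 16 32  8
 0  0  2 16 32
 0  0  0  0 32
 0  0 16 32 64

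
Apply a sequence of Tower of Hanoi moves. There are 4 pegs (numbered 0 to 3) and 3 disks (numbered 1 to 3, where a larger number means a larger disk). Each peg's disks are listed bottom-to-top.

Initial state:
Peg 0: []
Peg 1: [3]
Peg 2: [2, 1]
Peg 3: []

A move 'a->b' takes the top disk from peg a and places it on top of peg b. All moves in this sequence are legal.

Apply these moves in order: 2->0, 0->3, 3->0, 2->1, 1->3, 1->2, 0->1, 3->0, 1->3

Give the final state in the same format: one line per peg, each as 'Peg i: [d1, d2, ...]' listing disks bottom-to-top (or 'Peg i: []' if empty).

After move 1 (2->0):
Peg 0: [1]
Peg 1: [3]
Peg 2: [2]
Peg 3: []

After move 2 (0->3):
Peg 0: []
Peg 1: [3]
Peg 2: [2]
Peg 3: [1]

After move 3 (3->0):
Peg 0: [1]
Peg 1: [3]
Peg 2: [2]
Peg 3: []

After move 4 (2->1):
Peg 0: [1]
Peg 1: [3, 2]
Peg 2: []
Peg 3: []

After move 5 (1->3):
Peg 0: [1]
Peg 1: [3]
Peg 2: []
Peg 3: [2]

After move 6 (1->2):
Peg 0: [1]
Peg 1: []
Peg 2: [3]
Peg 3: [2]

After move 7 (0->1):
Peg 0: []
Peg 1: [1]
Peg 2: [3]
Peg 3: [2]

After move 8 (3->0):
Peg 0: [2]
Peg 1: [1]
Peg 2: [3]
Peg 3: []

After move 9 (1->3):
Peg 0: [2]
Peg 1: []
Peg 2: [3]
Peg 3: [1]

Answer: Peg 0: [2]
Peg 1: []
Peg 2: [3]
Peg 3: [1]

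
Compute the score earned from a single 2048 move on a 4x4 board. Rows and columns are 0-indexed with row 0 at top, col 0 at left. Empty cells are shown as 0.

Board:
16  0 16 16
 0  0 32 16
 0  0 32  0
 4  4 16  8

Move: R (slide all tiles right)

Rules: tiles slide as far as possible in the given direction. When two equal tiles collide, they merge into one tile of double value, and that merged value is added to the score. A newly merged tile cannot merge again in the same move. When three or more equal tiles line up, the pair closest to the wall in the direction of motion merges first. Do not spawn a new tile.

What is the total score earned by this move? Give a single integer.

Answer: 40

Derivation:
Slide right:
row 0: [16, 0, 16, 16] -> [0, 0, 16, 32]  score +32 (running 32)
row 1: [0, 0, 32, 16] -> [0, 0, 32, 16]  score +0 (running 32)
row 2: [0, 0, 32, 0] -> [0, 0, 0, 32]  score +0 (running 32)
row 3: [4, 4, 16, 8] -> [0, 8, 16, 8]  score +8 (running 40)
Board after move:
 0  0 16 32
 0  0 32 16
 0  0  0 32
 0  8 16  8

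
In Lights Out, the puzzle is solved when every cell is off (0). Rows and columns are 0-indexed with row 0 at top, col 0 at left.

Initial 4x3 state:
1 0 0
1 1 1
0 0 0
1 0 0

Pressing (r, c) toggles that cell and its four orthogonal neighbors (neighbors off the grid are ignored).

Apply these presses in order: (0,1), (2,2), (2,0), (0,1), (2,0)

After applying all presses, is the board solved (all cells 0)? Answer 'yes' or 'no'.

Answer: no

Derivation:
After press 1 at (0,1):
0 1 1
1 0 1
0 0 0
1 0 0

After press 2 at (2,2):
0 1 1
1 0 0
0 1 1
1 0 1

After press 3 at (2,0):
0 1 1
0 0 0
1 0 1
0 0 1

After press 4 at (0,1):
1 0 0
0 1 0
1 0 1
0 0 1

After press 5 at (2,0):
1 0 0
1 1 0
0 1 1
1 0 1

Lights still on: 7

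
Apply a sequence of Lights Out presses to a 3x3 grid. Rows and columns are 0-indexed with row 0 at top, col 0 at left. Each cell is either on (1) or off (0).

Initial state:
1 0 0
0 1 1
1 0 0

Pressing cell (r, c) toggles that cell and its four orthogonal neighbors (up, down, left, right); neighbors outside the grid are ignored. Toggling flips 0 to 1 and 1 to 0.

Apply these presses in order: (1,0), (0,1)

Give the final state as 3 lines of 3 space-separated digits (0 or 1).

Answer: 1 1 1
1 1 1
0 0 0

Derivation:
After press 1 at (1,0):
0 0 0
1 0 1
0 0 0

After press 2 at (0,1):
1 1 1
1 1 1
0 0 0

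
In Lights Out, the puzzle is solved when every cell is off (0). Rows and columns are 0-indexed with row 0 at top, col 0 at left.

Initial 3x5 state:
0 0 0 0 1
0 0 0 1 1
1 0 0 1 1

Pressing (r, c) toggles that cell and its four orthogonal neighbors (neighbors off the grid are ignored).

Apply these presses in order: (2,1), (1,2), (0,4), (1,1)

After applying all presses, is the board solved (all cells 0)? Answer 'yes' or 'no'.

After press 1 at (2,1):
0 0 0 0 1
0 1 0 1 1
0 1 1 1 1

After press 2 at (1,2):
0 0 1 0 1
0 0 1 0 1
0 1 0 1 1

After press 3 at (0,4):
0 0 1 1 0
0 0 1 0 0
0 1 0 1 1

After press 4 at (1,1):
0 1 1 1 0
1 1 0 0 0
0 0 0 1 1

Lights still on: 7

Answer: no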